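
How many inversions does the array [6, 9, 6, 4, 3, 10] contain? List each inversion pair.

Finding inversions in [6, 9, 6, 4, 3, 10]:

(0, 3): arr[0]=6 > arr[3]=4
(0, 4): arr[0]=6 > arr[4]=3
(1, 2): arr[1]=9 > arr[2]=6
(1, 3): arr[1]=9 > arr[3]=4
(1, 4): arr[1]=9 > arr[4]=3
(2, 3): arr[2]=6 > arr[3]=4
(2, 4): arr[2]=6 > arr[4]=3
(3, 4): arr[3]=4 > arr[4]=3

Total inversions: 8

The array has 8 inversion(s): (0,3), (0,4), (1,2), (1,3), (1,4), (2,3), (2,4), (3,4). Each pair (i,j) satisfies i < j and arr[i] > arr[j].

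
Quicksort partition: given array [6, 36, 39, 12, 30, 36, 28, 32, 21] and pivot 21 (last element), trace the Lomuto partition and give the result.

Lomuto partition with pivot = 21:

Initial array: [6, 36, 39, 12, 30, 36, 28, 32, 21]

arr[0]=6 <= 21: swap with position 0, array becomes [6, 36, 39, 12, 30, 36, 28, 32, 21]
arr[1]=36 > 21: no swap
arr[2]=39 > 21: no swap
arr[3]=12 <= 21: swap with position 1, array becomes [6, 12, 39, 36, 30, 36, 28, 32, 21]
arr[4]=30 > 21: no swap
arr[5]=36 > 21: no swap
arr[6]=28 > 21: no swap
arr[7]=32 > 21: no swap

Place pivot at position 2: [6, 12, 21, 36, 30, 36, 28, 32, 39]
Pivot position: 2

After partitioning with pivot 21, the array becomes [6, 12, 21, 36, 30, 36, 28, 32, 39]. The pivot is placed at index 2. All elements to the left of the pivot are <= 21, and all elements to the right are > 21.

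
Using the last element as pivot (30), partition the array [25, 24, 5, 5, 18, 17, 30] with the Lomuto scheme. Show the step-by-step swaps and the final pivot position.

Lomuto partition with pivot = 30:

Initial array: [25, 24, 5, 5, 18, 17, 30]

arr[0]=25 <= 30: swap with position 0, array becomes [25, 24, 5, 5, 18, 17, 30]
arr[1]=24 <= 30: swap with position 1, array becomes [25, 24, 5, 5, 18, 17, 30]
arr[2]=5 <= 30: swap with position 2, array becomes [25, 24, 5, 5, 18, 17, 30]
arr[3]=5 <= 30: swap with position 3, array becomes [25, 24, 5, 5, 18, 17, 30]
arr[4]=18 <= 30: swap with position 4, array becomes [25, 24, 5, 5, 18, 17, 30]
arr[5]=17 <= 30: swap with position 5, array becomes [25, 24, 5, 5, 18, 17, 30]

Place pivot at position 6: [25, 24, 5, 5, 18, 17, 30]
Pivot position: 6

After partitioning with pivot 30, the array becomes [25, 24, 5, 5, 18, 17, 30]. The pivot is placed at index 6. All elements to the left of the pivot are <= 30, and all elements to the right are > 30.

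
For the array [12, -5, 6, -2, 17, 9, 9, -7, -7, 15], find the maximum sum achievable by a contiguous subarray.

Using Kadane's algorithm on [12, -5, 6, -2, 17, 9, 9, -7, -7, 15]:

Scanning through the array:
Position 1 (value -5): max_ending_here = 7, max_so_far = 12
Position 2 (value 6): max_ending_here = 13, max_so_far = 13
Position 3 (value -2): max_ending_here = 11, max_so_far = 13
Position 4 (value 17): max_ending_here = 28, max_so_far = 28
Position 5 (value 9): max_ending_here = 37, max_so_far = 37
Position 6 (value 9): max_ending_here = 46, max_so_far = 46
Position 7 (value -7): max_ending_here = 39, max_so_far = 46
Position 8 (value -7): max_ending_here = 32, max_so_far = 46
Position 9 (value 15): max_ending_here = 47, max_so_far = 47

Maximum subarray: [12, -5, 6, -2, 17, 9, 9, -7, -7, 15]
Maximum sum: 47

The maximum subarray is [12, -5, 6, -2, 17, 9, 9, -7, -7, 15] with sum 47. This subarray runs from index 0 to index 9.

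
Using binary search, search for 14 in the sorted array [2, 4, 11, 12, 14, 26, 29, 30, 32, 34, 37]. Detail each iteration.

Binary search for 14 in [2, 4, 11, 12, 14, 26, 29, 30, 32, 34, 37]:

lo=0, hi=10, mid=5, arr[mid]=26 -> 26 > 14, search left half
lo=0, hi=4, mid=2, arr[mid]=11 -> 11 < 14, search right half
lo=3, hi=4, mid=3, arr[mid]=12 -> 12 < 14, search right half
lo=4, hi=4, mid=4, arr[mid]=14 -> Found target at index 4!

Binary search finds 14 at index 4 after 4 comparisons. The search repeatedly halves the search space by comparing with the middle element.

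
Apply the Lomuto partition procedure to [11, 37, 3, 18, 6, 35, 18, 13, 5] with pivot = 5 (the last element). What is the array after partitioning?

Lomuto partition with pivot = 5:

Initial array: [11, 37, 3, 18, 6, 35, 18, 13, 5]

arr[0]=11 > 5: no swap
arr[1]=37 > 5: no swap
arr[2]=3 <= 5: swap with position 0, array becomes [3, 37, 11, 18, 6, 35, 18, 13, 5]
arr[3]=18 > 5: no swap
arr[4]=6 > 5: no swap
arr[5]=35 > 5: no swap
arr[6]=18 > 5: no swap
arr[7]=13 > 5: no swap

Place pivot at position 1: [3, 5, 11, 18, 6, 35, 18, 13, 37]
Pivot position: 1

After partitioning with pivot 5, the array becomes [3, 5, 11, 18, 6, 35, 18, 13, 37]. The pivot is placed at index 1. All elements to the left of the pivot are <= 5, and all elements to the right are > 5.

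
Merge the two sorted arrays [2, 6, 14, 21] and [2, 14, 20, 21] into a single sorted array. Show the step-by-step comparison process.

Merging process:

Compare 2 vs 2: take 2 from left. Merged: [2]
Compare 6 vs 2: take 2 from right. Merged: [2, 2]
Compare 6 vs 14: take 6 from left. Merged: [2, 2, 6]
Compare 14 vs 14: take 14 from left. Merged: [2, 2, 6, 14]
Compare 21 vs 14: take 14 from right. Merged: [2, 2, 6, 14, 14]
Compare 21 vs 20: take 20 from right. Merged: [2, 2, 6, 14, 14, 20]
Compare 21 vs 21: take 21 from left. Merged: [2, 2, 6, 14, 14, 20, 21]
Append remaining from right: [21]. Merged: [2, 2, 6, 14, 14, 20, 21, 21]

Final merged array: [2, 2, 6, 14, 14, 20, 21, 21]
Total comparisons: 7

The merged array is [2, 2, 6, 14, 14, 20, 21, 21], requiring 7 comparisons. The merge step runs in O(n) time where n is the total number of elements.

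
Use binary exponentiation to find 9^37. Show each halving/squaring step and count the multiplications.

Computing 9^37 by squaring (build up from 9^1; each line after the first costs one multiplication):

9^1 = 9
9^2 = (9^1)^2 = 9^2 = 81
9^4 = (9^2)^2 = 81^2 = 6561
9^8 = (9^4)^2 = 6561^2 = 43046721
9^9 = 9 * 9^8 = 9 * 43046721 = 387420489
9^18 = (9^9)^2 = 387420489^2 = 150094635296999121
9^36 = (9^18)^2 = 150094635296999121^2 = 22528399544939174411840147874772641
9^37 = 9 * 9^36 = 9 * 22528399544939174411840147874772641 = 202755595904452569706561330872953769

Result: 202755595904452569706561330872953769
Multiplications needed: 7 (7 lines after 9^1)

9^37 = 202755595904452569706561330872953769. Using exponentiation by squaring, this requires 7 multiplications. The key idea: if the exponent is even, square the half-power; if odd, multiply by the base once.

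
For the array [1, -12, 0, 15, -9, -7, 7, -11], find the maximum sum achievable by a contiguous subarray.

Using Kadane's algorithm on [1, -12, 0, 15, -9, -7, 7, -11]:

Scanning through the array:
Position 1 (value -12): max_ending_here = -11, max_so_far = 1
Position 2 (value 0): max_ending_here = 0, max_so_far = 1
Position 3 (value 15): max_ending_here = 15, max_so_far = 15
Position 4 (value -9): max_ending_here = 6, max_so_far = 15
Position 5 (value -7): max_ending_here = -1, max_so_far = 15
Position 6 (value 7): max_ending_here = 7, max_so_far = 15
Position 7 (value -11): max_ending_here = -4, max_so_far = 15

Maximum subarray: [0, 15]
Maximum sum: 15

The maximum subarray is [0, 15] with sum 15. This subarray runs from index 2 to index 3.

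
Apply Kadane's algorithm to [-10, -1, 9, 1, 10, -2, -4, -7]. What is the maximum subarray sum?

Using Kadane's algorithm on [-10, -1, 9, 1, 10, -2, -4, -7]:

Scanning through the array:
Position 1 (value -1): max_ending_here = -1, max_so_far = -1
Position 2 (value 9): max_ending_here = 9, max_so_far = 9
Position 3 (value 1): max_ending_here = 10, max_so_far = 10
Position 4 (value 10): max_ending_here = 20, max_so_far = 20
Position 5 (value -2): max_ending_here = 18, max_so_far = 20
Position 6 (value -4): max_ending_here = 14, max_so_far = 20
Position 7 (value -7): max_ending_here = 7, max_so_far = 20

Maximum subarray: [9, 1, 10]
Maximum sum: 20

The maximum subarray is [9, 1, 10] with sum 20. This subarray runs from index 2 to index 4.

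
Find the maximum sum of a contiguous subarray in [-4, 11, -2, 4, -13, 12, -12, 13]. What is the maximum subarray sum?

Using Kadane's algorithm on [-4, 11, -2, 4, -13, 12, -12, 13]:

Scanning through the array:
Position 1 (value 11): max_ending_here = 11, max_so_far = 11
Position 2 (value -2): max_ending_here = 9, max_so_far = 11
Position 3 (value 4): max_ending_here = 13, max_so_far = 13
Position 4 (value -13): max_ending_here = 0, max_so_far = 13
Position 5 (value 12): max_ending_here = 12, max_so_far = 13
Position 6 (value -12): max_ending_here = 0, max_so_far = 13
Position 7 (value 13): max_ending_here = 13, max_so_far = 13

Maximum subarray: [11, -2, 4]
Maximum sum: 13

The maximum subarray is [11, -2, 4] with sum 13. This subarray runs from index 1 to index 3.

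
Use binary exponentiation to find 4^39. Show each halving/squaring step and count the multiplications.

Computing 4^39 by squaring (build up from 4^1; each line after the first costs one multiplication):

4^1 = 4
4^2 = (4^1)^2 = 4^2 = 16
4^4 = (4^2)^2 = 16^2 = 256
4^8 = (4^4)^2 = 256^2 = 65536
4^9 = 4 * 4^8 = 4 * 65536 = 262144
4^18 = (4^9)^2 = 262144^2 = 68719476736
4^19 = 4 * 4^18 = 4 * 68719476736 = 274877906944
4^38 = (4^19)^2 = 274877906944^2 = 75557863725914323419136
4^39 = 4 * 4^38 = 4 * 75557863725914323419136 = 302231454903657293676544

Result: 302231454903657293676544
Multiplications needed: 8 (8 lines after 4^1)

4^39 = 302231454903657293676544. Using exponentiation by squaring, this requires 8 multiplications. The key idea: if the exponent is even, square the half-power; if odd, multiply by the base once.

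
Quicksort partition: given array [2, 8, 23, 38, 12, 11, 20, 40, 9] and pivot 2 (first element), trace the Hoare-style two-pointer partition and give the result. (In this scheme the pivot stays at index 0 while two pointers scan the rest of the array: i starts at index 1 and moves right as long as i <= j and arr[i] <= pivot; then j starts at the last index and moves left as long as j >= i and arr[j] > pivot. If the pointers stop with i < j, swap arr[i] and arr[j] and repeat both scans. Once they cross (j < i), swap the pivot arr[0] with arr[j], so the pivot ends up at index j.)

Hoare-style two-pointer partition with pivot = 2:

Initial array: [2, 8, 23, 38, 12, 11, 20, 40, 9]

Pointers start at i = 1, j = 8.
i ends at 1, j ends at 0: the pointers have crossed (j < i), so scanning stops.

j = 0, so swapping arr[0] with arr[j] leaves the pivot at position 0: [2, 8, 23, 38, 12, 11, 20, 40, 9]
Pivot position: 0

After partitioning with pivot 2, the array becomes [2, 8, 23, 38, 12, 11, 20, 40, 9]. The pivot is placed at index 0. All elements to the left of the pivot are <= 2, and all elements to the right are > 2.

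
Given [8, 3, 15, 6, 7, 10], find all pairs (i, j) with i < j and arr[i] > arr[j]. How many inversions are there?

Finding inversions in [8, 3, 15, 6, 7, 10]:

(0, 1): arr[0]=8 > arr[1]=3
(0, 3): arr[0]=8 > arr[3]=6
(0, 4): arr[0]=8 > arr[4]=7
(2, 3): arr[2]=15 > arr[3]=6
(2, 4): arr[2]=15 > arr[4]=7
(2, 5): arr[2]=15 > arr[5]=10

Total inversions: 6

The array has 6 inversion(s): (0,1), (0,3), (0,4), (2,3), (2,4), (2,5). Each pair (i,j) satisfies i < j and arr[i] > arr[j].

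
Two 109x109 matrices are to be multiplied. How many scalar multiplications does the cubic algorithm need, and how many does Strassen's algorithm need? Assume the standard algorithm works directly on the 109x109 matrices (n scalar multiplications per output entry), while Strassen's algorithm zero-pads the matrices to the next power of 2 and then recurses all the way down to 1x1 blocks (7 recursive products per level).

Matrix multiplication for 109x109 matrices:

Strassen's algorithm requires power-of-2 dimensions. Pad 109x109 to 128x128 (next power of 2).

Standard algorithm: 109^3 = 1295029 multiplications
Strassen's algorithm: 7^(log2(128)) = 7^7 = 823543 multiplications
Savings: 1295029 - 823543 = 471486 multiplications

Standard: 1295029 multiplications (109^3). Strassen: 823543 multiplications (7^7, after padding to 128x128). Strassen reduces 8 recursive multiplications to 7 at each level.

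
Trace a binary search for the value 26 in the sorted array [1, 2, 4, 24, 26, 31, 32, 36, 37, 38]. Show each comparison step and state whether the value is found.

Binary search for 26 in [1, 2, 4, 24, 26, 31, 32, 36, 37, 38]:

lo=0, hi=9, mid=4, arr[mid]=26 -> Found target at index 4!

Binary search finds 26 at index 4 after 1 comparisons. The search repeatedly halves the search space by comparing with the middle element.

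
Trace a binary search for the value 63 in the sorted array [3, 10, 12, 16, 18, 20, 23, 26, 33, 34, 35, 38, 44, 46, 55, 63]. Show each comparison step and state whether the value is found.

Binary search for 63 in [3, 10, 12, 16, 18, 20, 23, 26, 33, 34, 35, 38, 44, 46, 55, 63]:

lo=0, hi=15, mid=7, arr[mid]=26 -> 26 < 63, search right half
lo=8, hi=15, mid=11, arr[mid]=38 -> 38 < 63, search right half
lo=12, hi=15, mid=13, arr[mid]=46 -> 46 < 63, search right half
lo=14, hi=15, mid=14, arr[mid]=55 -> 55 < 63, search right half
lo=15, hi=15, mid=15, arr[mid]=63 -> Found target at index 15!

Binary search finds 63 at index 15 after 5 comparisons. The search repeatedly halves the search space by comparing with the middle element.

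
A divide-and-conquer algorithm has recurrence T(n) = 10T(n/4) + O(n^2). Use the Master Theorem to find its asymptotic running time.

Master Theorem for T(n) = 10T(n/4) + O(n^2):

a = 10, b = 4, c = 2
log_b(a) = log_4(10) = 1.6610

Case 3: c = 2 > log_4(10) = 1.6610
T(n) = O(n^2) = O(n^2)

For T(n) = 10T(n/4) + O(n^2): log_4(10) = 1.6610. This is Case 3 of the Master Theorem (c > log_b(a), work dominated by root), giving O(n^2).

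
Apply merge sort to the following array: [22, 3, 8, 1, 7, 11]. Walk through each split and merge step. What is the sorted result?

Merge sort trace:

Split: [22, 3, 8, 1, 7, 11] -> [22, 3, 8] and [1, 7, 11]
  Split: [22, 3, 8] -> [22] and [3, 8]
    Split: [3, 8] -> [3] and [8]
    Merge: [3] + [8] -> [3, 8]
  Merge: [22] + [3, 8] -> [3, 8, 22]
  Split: [1, 7, 11] -> [1] and [7, 11]
    Split: [7, 11] -> [7] and [11]
    Merge: [7] + [11] -> [7, 11]
  Merge: [1] + [7, 11] -> [1, 7, 11]
Merge: [3, 8, 22] + [1, 7, 11] -> [1, 3, 7, 8, 11, 22]

Final sorted array: [1, 3, 7, 8, 11, 22]

The merge sort proceeds by recursively splitting the array and merging sorted halves.
After all merges, the sorted array is [1, 3, 7, 8, 11, 22].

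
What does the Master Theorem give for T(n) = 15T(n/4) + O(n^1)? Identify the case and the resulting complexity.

Master Theorem for T(n) = 15T(n/4) + O(n^1):

a = 15, b = 4, c = 1
log_b(a) = log_4(15) = 1.9534

Case 1: c = 1 < log_4(15) = 1.9534
T(n) = O(n^(log_4 15))

For T(n) = 15T(n/4) + O(n^1): log_4(15) = 1.9534. This is Case 1 of the Master Theorem (c < log_b(a), work dominated by leaves), giving O(n^(log_4 15)).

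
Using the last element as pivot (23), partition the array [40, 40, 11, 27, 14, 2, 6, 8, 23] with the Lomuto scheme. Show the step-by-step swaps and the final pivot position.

Lomuto partition with pivot = 23:

Initial array: [40, 40, 11, 27, 14, 2, 6, 8, 23]

arr[0]=40 > 23: no swap
arr[1]=40 > 23: no swap
arr[2]=11 <= 23: swap with position 0, array becomes [11, 40, 40, 27, 14, 2, 6, 8, 23]
arr[3]=27 > 23: no swap
arr[4]=14 <= 23: swap with position 1, array becomes [11, 14, 40, 27, 40, 2, 6, 8, 23]
arr[5]=2 <= 23: swap with position 2, array becomes [11, 14, 2, 27, 40, 40, 6, 8, 23]
arr[6]=6 <= 23: swap with position 3, array becomes [11, 14, 2, 6, 40, 40, 27, 8, 23]
arr[7]=8 <= 23: swap with position 4, array becomes [11, 14, 2, 6, 8, 40, 27, 40, 23]

Place pivot at position 5: [11, 14, 2, 6, 8, 23, 27, 40, 40]
Pivot position: 5

After partitioning with pivot 23, the array becomes [11, 14, 2, 6, 8, 23, 27, 40, 40]. The pivot is placed at index 5. All elements to the left of the pivot are <= 23, and all elements to the right are > 23.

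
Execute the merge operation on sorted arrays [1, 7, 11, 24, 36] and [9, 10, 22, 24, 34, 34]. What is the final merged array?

Merging process:

Compare 1 vs 9: take 1 from left. Merged: [1]
Compare 7 vs 9: take 7 from left. Merged: [1, 7]
Compare 11 vs 9: take 9 from right. Merged: [1, 7, 9]
Compare 11 vs 10: take 10 from right. Merged: [1, 7, 9, 10]
Compare 11 vs 22: take 11 from left. Merged: [1, 7, 9, 10, 11]
Compare 24 vs 22: take 22 from right. Merged: [1, 7, 9, 10, 11, 22]
Compare 24 vs 24: take 24 from left. Merged: [1, 7, 9, 10, 11, 22, 24]
Compare 36 vs 24: take 24 from right. Merged: [1, 7, 9, 10, 11, 22, 24, 24]
Compare 36 vs 34: take 34 from right. Merged: [1, 7, 9, 10, 11, 22, 24, 24, 34]
Compare 36 vs 34: take 34 from right. Merged: [1, 7, 9, 10, 11, 22, 24, 24, 34, 34]
Append remaining from left: [36]. Merged: [1, 7, 9, 10, 11, 22, 24, 24, 34, 34, 36]

Final merged array: [1, 7, 9, 10, 11, 22, 24, 24, 34, 34, 36]
Total comparisons: 10

The merged array is [1, 7, 9, 10, 11, 22, 24, 24, 34, 34, 36], requiring 10 comparisons. The merge step runs in O(n) time where n is the total number of elements.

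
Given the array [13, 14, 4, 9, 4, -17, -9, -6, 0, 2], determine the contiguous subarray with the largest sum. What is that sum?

Using Kadane's algorithm on [13, 14, 4, 9, 4, -17, -9, -6, 0, 2]:

Scanning through the array:
Position 1 (value 14): max_ending_here = 27, max_so_far = 27
Position 2 (value 4): max_ending_here = 31, max_so_far = 31
Position 3 (value 9): max_ending_here = 40, max_so_far = 40
Position 4 (value 4): max_ending_here = 44, max_so_far = 44
Position 5 (value -17): max_ending_here = 27, max_so_far = 44
Position 6 (value -9): max_ending_here = 18, max_so_far = 44
Position 7 (value -6): max_ending_here = 12, max_so_far = 44
Position 8 (value 0): max_ending_here = 12, max_so_far = 44
Position 9 (value 2): max_ending_here = 14, max_so_far = 44

Maximum subarray: [13, 14, 4, 9, 4]
Maximum sum: 44

The maximum subarray is [13, 14, 4, 9, 4] with sum 44. This subarray runs from index 0 to index 4.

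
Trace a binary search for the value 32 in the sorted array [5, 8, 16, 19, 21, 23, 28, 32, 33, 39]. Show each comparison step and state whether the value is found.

Binary search for 32 in [5, 8, 16, 19, 21, 23, 28, 32, 33, 39]:

lo=0, hi=9, mid=4, arr[mid]=21 -> 21 < 32, search right half
lo=5, hi=9, mid=7, arr[mid]=32 -> Found target at index 7!

Binary search finds 32 at index 7 after 2 comparisons. The search repeatedly halves the search space by comparing with the middle element.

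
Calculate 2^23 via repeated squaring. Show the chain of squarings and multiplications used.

Computing 2^23 by squaring (build up from 2^1; each line after the first costs one multiplication):

2^1 = 2
2^2 = (2^1)^2 = 2^2 = 4
2^4 = (2^2)^2 = 4^2 = 16
2^5 = 2 * 2^4 = 2 * 16 = 32
2^10 = (2^5)^2 = 32^2 = 1024
2^11 = 2 * 2^10 = 2 * 1024 = 2048
2^22 = (2^11)^2 = 2048^2 = 4194304
2^23 = 2 * 2^22 = 2 * 4194304 = 8388608

Result: 8388608
Multiplications needed: 7 (7 lines after 2^1)

2^23 = 8388608. Using exponentiation by squaring, this requires 7 multiplications. The key idea: if the exponent is even, square the half-power; if odd, multiply by the base once.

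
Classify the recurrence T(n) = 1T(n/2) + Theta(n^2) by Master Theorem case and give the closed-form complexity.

Master Theorem for T(n) = 1T(n/2) + O(n^2):

a = 1, b = 2, c = 2
log_b(a) = log_2(1) = 0.0000

Case 3: c = 2 > log_2(1) = 0.0000
T(n) = O(n^2) = O(n^2)

For T(n) = 1T(n/2) + O(n^2): log_2(1) = 0.0000. This is Case 3 of the Master Theorem (c > log_b(a), work dominated by root), giving O(n^2).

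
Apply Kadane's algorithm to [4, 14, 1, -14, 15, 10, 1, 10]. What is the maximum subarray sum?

Using Kadane's algorithm on [4, 14, 1, -14, 15, 10, 1, 10]:

Scanning through the array:
Position 1 (value 14): max_ending_here = 18, max_so_far = 18
Position 2 (value 1): max_ending_here = 19, max_so_far = 19
Position 3 (value -14): max_ending_here = 5, max_so_far = 19
Position 4 (value 15): max_ending_here = 20, max_so_far = 20
Position 5 (value 10): max_ending_here = 30, max_so_far = 30
Position 6 (value 1): max_ending_here = 31, max_so_far = 31
Position 7 (value 10): max_ending_here = 41, max_so_far = 41

Maximum subarray: [4, 14, 1, -14, 15, 10, 1, 10]
Maximum sum: 41

The maximum subarray is [4, 14, 1, -14, 15, 10, 1, 10] with sum 41. This subarray runs from index 0 to index 7.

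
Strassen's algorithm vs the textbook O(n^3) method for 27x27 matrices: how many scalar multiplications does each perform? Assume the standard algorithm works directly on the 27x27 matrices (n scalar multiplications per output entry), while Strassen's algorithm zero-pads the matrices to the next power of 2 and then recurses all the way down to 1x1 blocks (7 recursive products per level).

Matrix multiplication for 27x27 matrices:

Strassen's algorithm requires power-of-2 dimensions. Pad 27x27 to 32x32 (next power of 2).

Standard algorithm: 27^3 = 19683 multiplications
Strassen's algorithm: 7^(log2(32)) = 7^5 = 16807 multiplications
Savings: 19683 - 16807 = 2876 multiplications

Standard: 19683 multiplications (27^3). Strassen: 16807 multiplications (7^5, after padding to 32x32). Strassen reduces 8 recursive multiplications to 7 at each level.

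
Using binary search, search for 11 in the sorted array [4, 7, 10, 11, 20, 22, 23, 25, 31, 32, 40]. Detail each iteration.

Binary search for 11 in [4, 7, 10, 11, 20, 22, 23, 25, 31, 32, 40]:

lo=0, hi=10, mid=5, arr[mid]=22 -> 22 > 11, search left half
lo=0, hi=4, mid=2, arr[mid]=10 -> 10 < 11, search right half
lo=3, hi=4, mid=3, arr[mid]=11 -> Found target at index 3!

Binary search finds 11 at index 3 after 3 comparisons. The search repeatedly halves the search space by comparing with the middle element.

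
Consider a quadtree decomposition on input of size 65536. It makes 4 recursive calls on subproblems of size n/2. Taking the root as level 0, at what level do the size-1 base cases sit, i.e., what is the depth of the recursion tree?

For divide and conquer with division factor 2:

Problem sizes at each level:
Level 0: 65536
Level 1: 32768
Level 2: 16384
Level 3: 8192
Level 4: 4096
Level 5: 2048
Level 6: 1024
Level 7: 512
Level 8: 256
Level 9: 128
Level 10: 64
Level 11: 32
Level 12: 16
Level 13: 8
Level 14: 4
Level 15: 2
Level 16: 1

The root is level 0 and the size-1 base case is level 16 (the tree spans levels 0 through 16, i.e. 17 levels counting the root), so the depth is the number of divisions: log_2(65536) = 16

The recursion tree depth is log_2(65536) = 16. At each level, the problem size is divided by 2, so it takes 16 divisions to reduce to a base case of size 1. The algorithm makes 4 recursive calls at each level.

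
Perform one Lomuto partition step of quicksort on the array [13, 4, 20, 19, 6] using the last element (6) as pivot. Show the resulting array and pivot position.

Lomuto partition with pivot = 6:

Initial array: [13, 4, 20, 19, 6]

arr[0]=13 > 6: no swap
arr[1]=4 <= 6: swap with position 0, array becomes [4, 13, 20, 19, 6]
arr[2]=20 > 6: no swap
arr[3]=19 > 6: no swap

Place pivot at position 1: [4, 6, 20, 19, 13]
Pivot position: 1

After partitioning with pivot 6, the array becomes [4, 6, 20, 19, 13]. The pivot is placed at index 1. All elements to the left of the pivot are <= 6, and all elements to the right are > 6.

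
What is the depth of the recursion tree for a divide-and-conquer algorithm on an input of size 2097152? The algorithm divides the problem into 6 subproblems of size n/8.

For divide and conquer with division factor 8:

Problem sizes at each level:
Level 0: 2097152
Level 1: 262144
Level 2: 32768
Level 3: 4096
Level 4: 512
Level 5: 64
Level 6: 8
Level 7: 1

The root is level 0 and the size-1 base case is level 7 (the tree spans levels 0 through 7, i.e. 8 levels counting the root), so the depth is the number of divisions: log_8(2097152) = 7

The recursion tree depth is log_8(2097152) = 7. At each level, the problem size is divided by 8, so it takes 7 divisions to reduce to a base case of size 1. The algorithm makes 6 recursive calls at each level.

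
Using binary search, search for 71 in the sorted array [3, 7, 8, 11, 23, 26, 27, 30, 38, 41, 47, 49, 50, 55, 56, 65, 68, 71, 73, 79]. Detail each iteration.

Binary search for 71 in [3, 7, 8, 11, 23, 26, 27, 30, 38, 41, 47, 49, 50, 55, 56, 65, 68, 71, 73, 79]:

lo=0, hi=19, mid=9, arr[mid]=41 -> 41 < 71, search right half
lo=10, hi=19, mid=14, arr[mid]=56 -> 56 < 71, search right half
lo=15, hi=19, mid=17, arr[mid]=71 -> Found target at index 17!

Binary search finds 71 at index 17 after 3 comparisons. The search repeatedly halves the search space by comparing with the middle element.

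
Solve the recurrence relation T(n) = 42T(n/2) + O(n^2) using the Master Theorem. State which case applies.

Master Theorem for T(n) = 42T(n/2) + O(n^2):

a = 42, b = 2, c = 2
log_b(a) = log_2(42) = 5.3923

Case 1: c = 2 < log_2(42) = 5.3923
T(n) = O(n^(log_2 42))

For T(n) = 42T(n/2) + O(n^2): log_2(42) = 5.3923. This is Case 1 of the Master Theorem (c < log_b(a), work dominated by leaves), giving O(n^(log_2 42)).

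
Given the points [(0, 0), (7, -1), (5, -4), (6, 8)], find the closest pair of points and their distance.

Computing all pairwise distances among 4 points:

d((0, 0), (7, -1)) = 7.0711
d((0, 0), (5, -4)) = 6.4031
d((0, 0), (6, 8)) = 10.0
d((7, -1), (5, -4)) = 3.6056 <-- minimum
d((7, -1), (6, 8)) = 9.0554
d((5, -4), (6, 8)) = 12.0416

Closest pair: (7, -1) and (5, -4) with distance 3.6056

The closest pair is (7, -1) and (5, -4) with Euclidean distance 3.6056. For 4 points, brute-force pairwise comparison is shown above. For large n, the divide-and-conquer algorithm (sort by x, recurse on halves, check the dividing strip) achieves O(n log n).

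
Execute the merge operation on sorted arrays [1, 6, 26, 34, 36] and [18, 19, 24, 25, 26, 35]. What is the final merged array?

Merging process:

Compare 1 vs 18: take 1 from left. Merged: [1]
Compare 6 vs 18: take 6 from left. Merged: [1, 6]
Compare 26 vs 18: take 18 from right. Merged: [1, 6, 18]
Compare 26 vs 19: take 19 from right. Merged: [1, 6, 18, 19]
Compare 26 vs 24: take 24 from right. Merged: [1, 6, 18, 19, 24]
Compare 26 vs 25: take 25 from right. Merged: [1, 6, 18, 19, 24, 25]
Compare 26 vs 26: take 26 from left. Merged: [1, 6, 18, 19, 24, 25, 26]
Compare 34 vs 26: take 26 from right. Merged: [1, 6, 18, 19, 24, 25, 26, 26]
Compare 34 vs 35: take 34 from left. Merged: [1, 6, 18, 19, 24, 25, 26, 26, 34]
Compare 36 vs 35: take 35 from right. Merged: [1, 6, 18, 19, 24, 25, 26, 26, 34, 35]
Append remaining from left: [36]. Merged: [1, 6, 18, 19, 24, 25, 26, 26, 34, 35, 36]

Final merged array: [1, 6, 18, 19, 24, 25, 26, 26, 34, 35, 36]
Total comparisons: 10

The merged array is [1, 6, 18, 19, 24, 25, 26, 26, 34, 35, 36], requiring 10 comparisons. The merge step runs in O(n) time where n is the total number of elements.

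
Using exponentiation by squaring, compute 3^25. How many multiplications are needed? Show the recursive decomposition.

Computing 3^25 by squaring (build up from 3^1; each line after the first costs one multiplication):

3^1 = 3
3^2 = (3^1)^2 = 3^2 = 9
3^3 = 3 * 3^2 = 3 * 9 = 27
3^6 = (3^3)^2 = 27^2 = 729
3^12 = (3^6)^2 = 729^2 = 531441
3^24 = (3^12)^2 = 531441^2 = 282429536481
3^25 = 3 * 3^24 = 3 * 282429536481 = 847288609443

Result: 847288609443
Multiplications needed: 6 (6 lines after 3^1)

3^25 = 847288609443. Using exponentiation by squaring, this requires 6 multiplications. The key idea: if the exponent is even, square the half-power; if odd, multiply by the base once.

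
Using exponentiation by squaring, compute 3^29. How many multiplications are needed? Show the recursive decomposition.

Computing 3^29 by squaring (build up from 3^1; each line after the first costs one multiplication):

3^1 = 3
3^2 = (3^1)^2 = 3^2 = 9
3^3 = 3 * 3^2 = 3 * 9 = 27
3^6 = (3^3)^2 = 27^2 = 729
3^7 = 3 * 3^6 = 3 * 729 = 2187
3^14 = (3^7)^2 = 2187^2 = 4782969
3^28 = (3^14)^2 = 4782969^2 = 22876792454961
3^29 = 3 * 3^28 = 3 * 22876792454961 = 68630377364883

Result: 68630377364883
Multiplications needed: 7 (7 lines after 3^1)

3^29 = 68630377364883. Using exponentiation by squaring, this requires 7 multiplications. The key idea: if the exponent is even, square the half-power; if odd, multiply by the base once.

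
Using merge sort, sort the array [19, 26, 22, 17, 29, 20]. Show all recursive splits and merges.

Merge sort trace:

Split: [19, 26, 22, 17, 29, 20] -> [19, 26, 22] and [17, 29, 20]
  Split: [19, 26, 22] -> [19] and [26, 22]
    Split: [26, 22] -> [26] and [22]
    Merge: [26] + [22] -> [22, 26]
  Merge: [19] + [22, 26] -> [19, 22, 26]
  Split: [17, 29, 20] -> [17] and [29, 20]
    Split: [29, 20] -> [29] and [20]
    Merge: [29] + [20] -> [20, 29]
  Merge: [17] + [20, 29] -> [17, 20, 29]
Merge: [19, 22, 26] + [17, 20, 29] -> [17, 19, 20, 22, 26, 29]

Final sorted array: [17, 19, 20, 22, 26, 29]

The merge sort proceeds by recursively splitting the array and merging sorted halves.
After all merges, the sorted array is [17, 19, 20, 22, 26, 29].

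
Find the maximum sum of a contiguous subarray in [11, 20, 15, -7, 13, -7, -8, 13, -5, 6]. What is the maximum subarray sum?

Using Kadane's algorithm on [11, 20, 15, -7, 13, -7, -8, 13, -5, 6]:

Scanning through the array:
Position 1 (value 20): max_ending_here = 31, max_so_far = 31
Position 2 (value 15): max_ending_here = 46, max_so_far = 46
Position 3 (value -7): max_ending_here = 39, max_so_far = 46
Position 4 (value 13): max_ending_here = 52, max_so_far = 52
Position 5 (value -7): max_ending_here = 45, max_so_far = 52
Position 6 (value -8): max_ending_here = 37, max_so_far = 52
Position 7 (value 13): max_ending_here = 50, max_so_far = 52
Position 8 (value -5): max_ending_here = 45, max_so_far = 52
Position 9 (value 6): max_ending_here = 51, max_so_far = 52

Maximum subarray: [11, 20, 15, -7, 13]
Maximum sum: 52

The maximum subarray is [11, 20, 15, -7, 13] with sum 52. This subarray runs from index 0 to index 4.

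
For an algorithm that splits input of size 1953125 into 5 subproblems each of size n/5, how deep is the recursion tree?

For divide and conquer with division factor 5:

Problem sizes at each level:
Level 0: 1953125
Level 1: 390625
Level 2: 78125
Level 3: 15625
Level 4: 3125
Level 5: 625
Level 6: 125
Level 7: 25
Level 8: 5
Level 9: 1

The root is level 0 and the size-1 base case is level 9 (the tree spans levels 0 through 9, i.e. 10 levels counting the root), so the depth is the number of divisions: log_5(1953125) = 9

The recursion tree depth is log_5(1953125) = 9. At each level, the problem size is divided by 5, so it takes 9 divisions to reduce to a base case of size 1. The algorithm makes 5 recursive calls at each level.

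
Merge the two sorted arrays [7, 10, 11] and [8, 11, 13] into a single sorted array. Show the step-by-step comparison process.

Merging process:

Compare 7 vs 8: take 7 from left. Merged: [7]
Compare 10 vs 8: take 8 from right. Merged: [7, 8]
Compare 10 vs 11: take 10 from left. Merged: [7, 8, 10]
Compare 11 vs 11: take 11 from left. Merged: [7, 8, 10, 11]
Append remaining from right: [11, 13]. Merged: [7, 8, 10, 11, 11, 13]

Final merged array: [7, 8, 10, 11, 11, 13]
Total comparisons: 4

The merged array is [7, 8, 10, 11, 11, 13], requiring 4 comparisons. The merge step runs in O(n) time where n is the total number of elements.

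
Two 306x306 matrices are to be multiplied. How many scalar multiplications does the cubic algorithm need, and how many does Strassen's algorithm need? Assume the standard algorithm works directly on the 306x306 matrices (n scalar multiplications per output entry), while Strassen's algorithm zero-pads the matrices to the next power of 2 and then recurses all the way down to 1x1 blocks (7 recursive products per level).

Matrix multiplication for 306x306 matrices:

Strassen's algorithm requires power-of-2 dimensions. Pad 306x306 to 512x512 (next power of 2).

Standard algorithm: 306^3 = 28652616 multiplications
Strassen's algorithm: 7^(log2(512)) = 7^9 = 40353607 multiplications
Difference: 28652616 - 40353607 = -11700991 (Strassen uses MORE here due to padding overhead — for small or just-over-power-of-2 n, padding can outweigh the per-level savings)

Standard: 28652616 multiplications (306^3). Strassen: 40353607 multiplications (7^9, after padding to 512x512). Strassen reduces 8 recursive multiplications to 7 at each level.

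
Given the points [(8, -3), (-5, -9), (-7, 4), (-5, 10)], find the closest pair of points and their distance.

Computing all pairwise distances among 4 points:

d((8, -3), (-5, -9)) = 14.3178
d((8, -3), (-7, 4)) = 16.5529
d((8, -3), (-5, 10)) = 18.3848
d((-5, -9), (-7, 4)) = 13.1529
d((-5, -9), (-5, 10)) = 19.0
d((-7, 4), (-5, 10)) = 6.3246 <-- minimum

Closest pair: (-7, 4) and (-5, 10) with distance 6.3246

The closest pair is (-7, 4) and (-5, 10) with Euclidean distance 6.3246. For 4 points, brute-force pairwise comparison is shown above. For large n, the divide-and-conquer algorithm (sort by x, recurse on halves, check the dividing strip) achieves O(n log n).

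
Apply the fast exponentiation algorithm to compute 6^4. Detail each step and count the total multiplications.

Computing 6^4 by squaring (build up from 6^1; each line after the first costs one multiplication):

6^1 = 6
6^2 = (6^1)^2 = 6^2 = 36
6^4 = (6^2)^2 = 36^2 = 1296

Result: 1296
Multiplications needed: 2 (2 lines after 6^1)

6^4 = 1296. Using exponentiation by squaring, this requires 2 multiplications. The key idea: if the exponent is even, square the half-power; if odd, multiply by the base once.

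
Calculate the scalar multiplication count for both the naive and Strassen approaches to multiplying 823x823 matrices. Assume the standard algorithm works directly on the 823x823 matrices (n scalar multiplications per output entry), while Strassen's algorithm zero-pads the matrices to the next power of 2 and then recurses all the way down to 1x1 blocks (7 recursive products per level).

Matrix multiplication for 823x823 matrices:

Strassen's algorithm requires power-of-2 dimensions. Pad 823x823 to 1024x1024 (next power of 2).

Standard algorithm: 823^3 = 557441767 multiplications
Strassen's algorithm: 7^(log2(1024)) = 7^10 = 282475249 multiplications
Savings: 557441767 - 282475249 = 274966518 multiplications

Standard: 557441767 multiplications (823^3). Strassen: 282475249 multiplications (7^10, after padding to 1024x1024). Strassen reduces 8 recursive multiplications to 7 at each level.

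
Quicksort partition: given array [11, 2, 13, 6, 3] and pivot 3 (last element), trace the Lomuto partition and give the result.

Lomuto partition with pivot = 3:

Initial array: [11, 2, 13, 6, 3]

arr[0]=11 > 3: no swap
arr[1]=2 <= 3: swap with position 0, array becomes [2, 11, 13, 6, 3]
arr[2]=13 > 3: no swap
arr[3]=6 > 3: no swap

Place pivot at position 1: [2, 3, 13, 6, 11]
Pivot position: 1

After partitioning with pivot 3, the array becomes [2, 3, 13, 6, 11]. The pivot is placed at index 1. All elements to the left of the pivot are <= 3, and all elements to the right are > 3.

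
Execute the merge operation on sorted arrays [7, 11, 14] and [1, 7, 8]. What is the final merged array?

Merging process:

Compare 7 vs 1: take 1 from right. Merged: [1]
Compare 7 vs 7: take 7 from left. Merged: [1, 7]
Compare 11 vs 7: take 7 from right. Merged: [1, 7, 7]
Compare 11 vs 8: take 8 from right. Merged: [1, 7, 7, 8]
Append remaining from left: [11, 14]. Merged: [1, 7, 7, 8, 11, 14]

Final merged array: [1, 7, 7, 8, 11, 14]
Total comparisons: 4

The merged array is [1, 7, 7, 8, 11, 14], requiring 4 comparisons. The merge step runs in O(n) time where n is the total number of elements.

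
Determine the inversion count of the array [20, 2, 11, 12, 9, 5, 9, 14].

Finding inversions in [20, 2, 11, 12, 9, 5, 9, 14]:

(0, 1): arr[0]=20 > arr[1]=2
(0, 2): arr[0]=20 > arr[2]=11
(0, 3): arr[0]=20 > arr[3]=12
(0, 4): arr[0]=20 > arr[4]=9
(0, 5): arr[0]=20 > arr[5]=5
(0, 6): arr[0]=20 > arr[6]=9
(0, 7): arr[0]=20 > arr[7]=14
(2, 4): arr[2]=11 > arr[4]=9
(2, 5): arr[2]=11 > arr[5]=5
(2, 6): arr[2]=11 > arr[6]=9
(3, 4): arr[3]=12 > arr[4]=9
(3, 5): arr[3]=12 > arr[5]=5
(3, 6): arr[3]=12 > arr[6]=9
(4, 5): arr[4]=9 > arr[5]=5

Total inversions: 14

The array has 14 inversion(s): (0,1), (0,2), (0,3), (0,4), (0,5), (0,6), (0,7), (2,4), (2,5), (2,6), (3,4), (3,5), (3,6), (4,5). Each pair (i,j) satisfies i < j and arr[i] > arr[j].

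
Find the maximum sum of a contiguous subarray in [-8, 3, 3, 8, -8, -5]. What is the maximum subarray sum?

Using Kadane's algorithm on [-8, 3, 3, 8, -8, -5]:

Scanning through the array:
Position 1 (value 3): max_ending_here = 3, max_so_far = 3
Position 2 (value 3): max_ending_here = 6, max_so_far = 6
Position 3 (value 8): max_ending_here = 14, max_so_far = 14
Position 4 (value -8): max_ending_here = 6, max_so_far = 14
Position 5 (value -5): max_ending_here = 1, max_so_far = 14

Maximum subarray: [3, 3, 8]
Maximum sum: 14

The maximum subarray is [3, 3, 8] with sum 14. This subarray runs from index 1 to index 3.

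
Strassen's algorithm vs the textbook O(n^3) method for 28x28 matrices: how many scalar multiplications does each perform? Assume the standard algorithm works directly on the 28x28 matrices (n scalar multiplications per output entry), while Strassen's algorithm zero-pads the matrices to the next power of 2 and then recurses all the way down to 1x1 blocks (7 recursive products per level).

Matrix multiplication for 28x28 matrices:

Strassen's algorithm requires power-of-2 dimensions. Pad 28x28 to 32x32 (next power of 2).

Standard algorithm: 28^3 = 21952 multiplications
Strassen's algorithm: 7^(log2(32)) = 7^5 = 16807 multiplications
Savings: 21952 - 16807 = 5145 multiplications

Standard: 21952 multiplications (28^3). Strassen: 16807 multiplications (7^5, after padding to 32x32). Strassen reduces 8 recursive multiplications to 7 at each level.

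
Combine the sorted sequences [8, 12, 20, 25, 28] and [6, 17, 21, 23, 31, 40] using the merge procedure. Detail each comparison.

Merging process:

Compare 8 vs 6: take 6 from right. Merged: [6]
Compare 8 vs 17: take 8 from left. Merged: [6, 8]
Compare 12 vs 17: take 12 from left. Merged: [6, 8, 12]
Compare 20 vs 17: take 17 from right. Merged: [6, 8, 12, 17]
Compare 20 vs 21: take 20 from left. Merged: [6, 8, 12, 17, 20]
Compare 25 vs 21: take 21 from right. Merged: [6, 8, 12, 17, 20, 21]
Compare 25 vs 23: take 23 from right. Merged: [6, 8, 12, 17, 20, 21, 23]
Compare 25 vs 31: take 25 from left. Merged: [6, 8, 12, 17, 20, 21, 23, 25]
Compare 28 vs 31: take 28 from left. Merged: [6, 8, 12, 17, 20, 21, 23, 25, 28]
Append remaining from right: [31, 40]. Merged: [6, 8, 12, 17, 20, 21, 23, 25, 28, 31, 40]

Final merged array: [6, 8, 12, 17, 20, 21, 23, 25, 28, 31, 40]
Total comparisons: 9

The merged array is [6, 8, 12, 17, 20, 21, 23, 25, 28, 31, 40], requiring 9 comparisons. The merge step runs in O(n) time where n is the total number of elements.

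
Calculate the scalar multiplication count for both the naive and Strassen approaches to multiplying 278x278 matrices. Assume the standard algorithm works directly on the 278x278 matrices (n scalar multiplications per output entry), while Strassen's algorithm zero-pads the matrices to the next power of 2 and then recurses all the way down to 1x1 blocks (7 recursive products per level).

Matrix multiplication for 278x278 matrices:

Strassen's algorithm requires power-of-2 dimensions. Pad 278x278 to 512x512 (next power of 2).

Standard algorithm: 278^3 = 21484952 multiplications
Strassen's algorithm: 7^(log2(512)) = 7^9 = 40353607 multiplications
Difference: 21484952 - 40353607 = -18868655 (Strassen uses MORE here due to padding overhead — for small or just-over-power-of-2 n, padding can outweigh the per-level savings)

Standard: 21484952 multiplications (278^3). Strassen: 40353607 multiplications (7^9, after padding to 512x512). Strassen reduces 8 recursive multiplications to 7 at each level.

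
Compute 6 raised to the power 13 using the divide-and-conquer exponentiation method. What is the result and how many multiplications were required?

Computing 6^13 by squaring (build up from 6^1; each line after the first costs one multiplication):

6^1 = 6
6^2 = (6^1)^2 = 6^2 = 36
6^3 = 6 * 6^2 = 6 * 36 = 216
6^6 = (6^3)^2 = 216^2 = 46656
6^12 = (6^6)^2 = 46656^2 = 2176782336
6^13 = 6 * 6^12 = 6 * 2176782336 = 13060694016

Result: 13060694016
Multiplications needed: 5 (5 lines after 6^1)

6^13 = 13060694016. Using exponentiation by squaring, this requires 5 multiplications. The key idea: if the exponent is even, square the half-power; if odd, multiply by the base once.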